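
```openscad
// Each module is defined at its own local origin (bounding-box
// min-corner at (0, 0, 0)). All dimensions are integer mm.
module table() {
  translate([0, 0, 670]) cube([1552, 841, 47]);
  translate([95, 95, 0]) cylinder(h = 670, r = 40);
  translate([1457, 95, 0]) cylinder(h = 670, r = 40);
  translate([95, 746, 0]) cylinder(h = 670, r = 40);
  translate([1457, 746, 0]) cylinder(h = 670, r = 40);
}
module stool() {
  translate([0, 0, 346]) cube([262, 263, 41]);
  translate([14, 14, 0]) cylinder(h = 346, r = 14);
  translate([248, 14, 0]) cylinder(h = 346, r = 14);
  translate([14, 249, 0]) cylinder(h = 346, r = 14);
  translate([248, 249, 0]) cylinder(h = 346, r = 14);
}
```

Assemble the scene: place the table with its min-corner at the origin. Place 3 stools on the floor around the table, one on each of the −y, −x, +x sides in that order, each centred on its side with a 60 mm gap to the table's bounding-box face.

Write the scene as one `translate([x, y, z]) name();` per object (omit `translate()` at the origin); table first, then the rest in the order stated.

table();
translate([645, -323, 0]) stool();
translate([-322, 289, 0]) stool();
translate([1612, 289, 0]) stool();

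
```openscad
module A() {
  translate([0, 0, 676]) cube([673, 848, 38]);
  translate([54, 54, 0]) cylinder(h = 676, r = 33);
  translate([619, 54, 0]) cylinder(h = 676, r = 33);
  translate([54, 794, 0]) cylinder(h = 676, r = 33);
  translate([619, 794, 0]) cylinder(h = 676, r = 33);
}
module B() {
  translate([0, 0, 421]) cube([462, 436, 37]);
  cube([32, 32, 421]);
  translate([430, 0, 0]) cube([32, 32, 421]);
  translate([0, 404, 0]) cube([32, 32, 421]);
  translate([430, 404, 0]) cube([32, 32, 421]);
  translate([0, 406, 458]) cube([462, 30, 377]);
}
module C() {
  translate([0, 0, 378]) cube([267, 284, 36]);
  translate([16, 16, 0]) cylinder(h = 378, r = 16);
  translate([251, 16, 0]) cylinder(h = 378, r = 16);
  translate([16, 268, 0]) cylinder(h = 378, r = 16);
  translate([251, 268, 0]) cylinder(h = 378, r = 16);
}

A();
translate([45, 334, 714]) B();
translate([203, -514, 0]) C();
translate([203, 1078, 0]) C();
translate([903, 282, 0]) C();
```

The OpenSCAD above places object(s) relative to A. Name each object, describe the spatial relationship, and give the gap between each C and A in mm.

A is a table. B is a chair. C is a stool. The chair is on top of the table. Three stools sit around the table at the −y, +y, +x sides. The gap between each stool and the table is 230 mm.

Each stool's nearest face is 230 mm from the table's bounding box.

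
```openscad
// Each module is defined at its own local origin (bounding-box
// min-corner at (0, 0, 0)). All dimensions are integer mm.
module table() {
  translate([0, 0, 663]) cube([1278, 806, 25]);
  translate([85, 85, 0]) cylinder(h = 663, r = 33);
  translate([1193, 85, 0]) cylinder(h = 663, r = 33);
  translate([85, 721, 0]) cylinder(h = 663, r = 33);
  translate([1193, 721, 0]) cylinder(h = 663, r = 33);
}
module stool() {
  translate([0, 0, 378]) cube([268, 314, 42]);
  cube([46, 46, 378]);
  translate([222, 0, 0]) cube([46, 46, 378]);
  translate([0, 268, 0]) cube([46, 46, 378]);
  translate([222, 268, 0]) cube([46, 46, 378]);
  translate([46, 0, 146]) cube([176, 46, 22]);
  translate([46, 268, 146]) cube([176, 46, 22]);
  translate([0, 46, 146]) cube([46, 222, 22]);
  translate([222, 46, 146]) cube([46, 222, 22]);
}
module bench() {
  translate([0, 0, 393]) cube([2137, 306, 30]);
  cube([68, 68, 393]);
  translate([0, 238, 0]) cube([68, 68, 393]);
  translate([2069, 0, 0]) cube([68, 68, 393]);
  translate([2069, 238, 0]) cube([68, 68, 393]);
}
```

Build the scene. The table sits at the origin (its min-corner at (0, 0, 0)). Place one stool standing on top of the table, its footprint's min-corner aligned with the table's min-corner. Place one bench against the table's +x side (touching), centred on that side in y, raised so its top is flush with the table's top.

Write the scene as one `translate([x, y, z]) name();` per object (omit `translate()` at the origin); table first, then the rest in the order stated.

table();
translate([0, 0, 688]) stool();
translate([1278, 250, 265]) bench();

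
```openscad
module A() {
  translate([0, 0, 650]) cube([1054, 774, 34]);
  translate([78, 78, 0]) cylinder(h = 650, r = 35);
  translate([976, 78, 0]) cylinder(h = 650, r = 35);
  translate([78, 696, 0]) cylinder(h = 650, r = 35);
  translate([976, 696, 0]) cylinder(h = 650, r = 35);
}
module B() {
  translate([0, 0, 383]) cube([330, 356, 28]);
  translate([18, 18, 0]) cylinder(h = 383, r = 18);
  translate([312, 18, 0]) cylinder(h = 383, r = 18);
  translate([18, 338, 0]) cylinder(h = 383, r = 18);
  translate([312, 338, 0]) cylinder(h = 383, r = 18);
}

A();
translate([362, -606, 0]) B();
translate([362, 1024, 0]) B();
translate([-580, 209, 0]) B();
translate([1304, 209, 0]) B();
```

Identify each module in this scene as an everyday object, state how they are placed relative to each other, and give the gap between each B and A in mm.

Each stool's nearest face is 250 mm from the table's bounding box.

A is a table. B is a stool. Four stools sit around the table at the −y, +y, −x, +x sides. The gap between each stool and the table is 250 mm.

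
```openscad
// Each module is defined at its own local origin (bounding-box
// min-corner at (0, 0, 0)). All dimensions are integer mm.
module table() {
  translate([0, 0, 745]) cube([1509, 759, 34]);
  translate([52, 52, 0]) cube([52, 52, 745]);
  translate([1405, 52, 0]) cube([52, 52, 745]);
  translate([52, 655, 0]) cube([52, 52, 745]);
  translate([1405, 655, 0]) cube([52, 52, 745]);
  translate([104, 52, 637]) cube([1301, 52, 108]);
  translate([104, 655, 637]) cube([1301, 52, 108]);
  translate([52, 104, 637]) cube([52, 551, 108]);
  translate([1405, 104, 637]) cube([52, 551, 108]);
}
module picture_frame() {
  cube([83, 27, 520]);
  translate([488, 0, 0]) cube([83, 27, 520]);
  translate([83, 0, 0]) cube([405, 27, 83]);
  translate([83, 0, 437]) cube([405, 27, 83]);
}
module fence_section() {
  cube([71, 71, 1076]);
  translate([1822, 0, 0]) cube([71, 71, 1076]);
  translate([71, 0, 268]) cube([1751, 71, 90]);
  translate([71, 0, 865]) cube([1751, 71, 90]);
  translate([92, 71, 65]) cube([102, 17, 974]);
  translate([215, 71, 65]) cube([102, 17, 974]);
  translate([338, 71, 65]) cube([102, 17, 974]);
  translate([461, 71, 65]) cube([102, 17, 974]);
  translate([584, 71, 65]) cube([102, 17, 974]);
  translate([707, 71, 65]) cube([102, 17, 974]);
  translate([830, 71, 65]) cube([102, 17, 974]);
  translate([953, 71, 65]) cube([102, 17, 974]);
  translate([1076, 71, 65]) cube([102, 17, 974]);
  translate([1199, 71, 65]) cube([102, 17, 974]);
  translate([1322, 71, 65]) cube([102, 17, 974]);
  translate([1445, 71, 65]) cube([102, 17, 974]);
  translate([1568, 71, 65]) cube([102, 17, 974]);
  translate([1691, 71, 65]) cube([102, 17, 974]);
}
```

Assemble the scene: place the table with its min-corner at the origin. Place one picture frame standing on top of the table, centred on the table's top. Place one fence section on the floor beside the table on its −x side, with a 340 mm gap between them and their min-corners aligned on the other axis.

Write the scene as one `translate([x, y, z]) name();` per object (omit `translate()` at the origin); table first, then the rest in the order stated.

table();
translate([469, 366, 779]) picture_frame();
translate([-2233, 0, 0]) fence_section();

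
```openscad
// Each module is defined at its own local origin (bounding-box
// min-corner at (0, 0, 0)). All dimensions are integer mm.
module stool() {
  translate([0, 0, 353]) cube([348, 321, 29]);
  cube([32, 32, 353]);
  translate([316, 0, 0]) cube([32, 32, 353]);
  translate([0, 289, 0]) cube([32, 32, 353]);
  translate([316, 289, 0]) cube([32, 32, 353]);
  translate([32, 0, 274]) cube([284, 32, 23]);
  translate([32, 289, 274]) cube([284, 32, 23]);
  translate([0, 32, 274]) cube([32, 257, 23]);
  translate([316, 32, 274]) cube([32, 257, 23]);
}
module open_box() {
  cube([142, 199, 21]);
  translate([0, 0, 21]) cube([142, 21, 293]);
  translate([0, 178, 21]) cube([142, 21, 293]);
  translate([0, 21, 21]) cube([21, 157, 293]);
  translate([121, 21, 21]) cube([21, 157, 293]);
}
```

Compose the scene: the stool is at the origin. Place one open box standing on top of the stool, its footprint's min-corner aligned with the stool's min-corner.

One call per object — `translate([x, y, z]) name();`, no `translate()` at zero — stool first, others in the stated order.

stool();
translate([0, 0, 382]) open_box();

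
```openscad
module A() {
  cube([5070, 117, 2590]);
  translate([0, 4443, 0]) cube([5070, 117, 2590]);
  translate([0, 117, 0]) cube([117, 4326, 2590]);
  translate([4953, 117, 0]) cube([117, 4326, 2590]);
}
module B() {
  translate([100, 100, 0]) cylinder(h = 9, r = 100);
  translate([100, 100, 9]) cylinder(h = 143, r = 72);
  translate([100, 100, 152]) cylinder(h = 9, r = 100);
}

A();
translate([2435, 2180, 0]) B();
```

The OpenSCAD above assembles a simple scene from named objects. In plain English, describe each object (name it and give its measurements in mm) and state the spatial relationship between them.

A is the wall frame of a small rectangular building: four walls, each 2590 mm tall and 117 mm thick, enclosing a footprint 5070 mm (x) by 4560 mm (y) outside-to-outside, with no floor or roof. The front and back walls (the −y and +y sides) span the full width; the two side walls fit between them.

B is a spool: two coaxial disc flanges of radius 100 mm and thickness 9 mm, joined by a core cylinder of radius 72 mm and height 143 mm. The lower flange rests on z = 0 and the three cylinders share a vertical axis.

The spool sits inside the house frame, centred.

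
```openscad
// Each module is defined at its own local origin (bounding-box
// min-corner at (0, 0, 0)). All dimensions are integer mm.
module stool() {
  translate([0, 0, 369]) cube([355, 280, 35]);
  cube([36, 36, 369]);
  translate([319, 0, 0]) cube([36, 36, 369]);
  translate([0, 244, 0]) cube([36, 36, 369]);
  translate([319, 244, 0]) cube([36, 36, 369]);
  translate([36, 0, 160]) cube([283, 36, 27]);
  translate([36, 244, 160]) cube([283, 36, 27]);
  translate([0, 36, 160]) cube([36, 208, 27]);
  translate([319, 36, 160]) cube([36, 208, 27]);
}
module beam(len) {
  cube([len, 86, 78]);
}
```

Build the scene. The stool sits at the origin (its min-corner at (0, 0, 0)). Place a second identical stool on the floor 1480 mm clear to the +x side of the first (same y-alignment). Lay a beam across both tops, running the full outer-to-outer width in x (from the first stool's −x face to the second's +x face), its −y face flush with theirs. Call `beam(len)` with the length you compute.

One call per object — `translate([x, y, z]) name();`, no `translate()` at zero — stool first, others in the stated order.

stool();
translate([1835, 0, 0]) stool();
translate([0, 0, 404]) beam(2190);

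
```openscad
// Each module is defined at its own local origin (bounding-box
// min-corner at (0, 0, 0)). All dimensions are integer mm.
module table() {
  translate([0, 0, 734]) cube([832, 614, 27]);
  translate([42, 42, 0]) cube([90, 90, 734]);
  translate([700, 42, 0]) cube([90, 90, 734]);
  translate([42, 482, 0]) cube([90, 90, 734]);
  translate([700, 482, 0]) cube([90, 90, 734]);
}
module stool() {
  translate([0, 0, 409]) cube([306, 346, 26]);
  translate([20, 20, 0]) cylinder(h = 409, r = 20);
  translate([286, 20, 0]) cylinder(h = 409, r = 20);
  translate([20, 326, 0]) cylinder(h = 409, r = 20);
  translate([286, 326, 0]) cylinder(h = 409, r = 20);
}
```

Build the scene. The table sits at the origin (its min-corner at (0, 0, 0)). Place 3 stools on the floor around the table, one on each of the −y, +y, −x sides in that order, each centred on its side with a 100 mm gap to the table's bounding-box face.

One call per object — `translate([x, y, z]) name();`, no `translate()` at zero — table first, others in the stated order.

table();
translate([263, -446, 0]) stool();
translate([263, 714, 0]) stool();
translate([-406, 134, 0]) stool();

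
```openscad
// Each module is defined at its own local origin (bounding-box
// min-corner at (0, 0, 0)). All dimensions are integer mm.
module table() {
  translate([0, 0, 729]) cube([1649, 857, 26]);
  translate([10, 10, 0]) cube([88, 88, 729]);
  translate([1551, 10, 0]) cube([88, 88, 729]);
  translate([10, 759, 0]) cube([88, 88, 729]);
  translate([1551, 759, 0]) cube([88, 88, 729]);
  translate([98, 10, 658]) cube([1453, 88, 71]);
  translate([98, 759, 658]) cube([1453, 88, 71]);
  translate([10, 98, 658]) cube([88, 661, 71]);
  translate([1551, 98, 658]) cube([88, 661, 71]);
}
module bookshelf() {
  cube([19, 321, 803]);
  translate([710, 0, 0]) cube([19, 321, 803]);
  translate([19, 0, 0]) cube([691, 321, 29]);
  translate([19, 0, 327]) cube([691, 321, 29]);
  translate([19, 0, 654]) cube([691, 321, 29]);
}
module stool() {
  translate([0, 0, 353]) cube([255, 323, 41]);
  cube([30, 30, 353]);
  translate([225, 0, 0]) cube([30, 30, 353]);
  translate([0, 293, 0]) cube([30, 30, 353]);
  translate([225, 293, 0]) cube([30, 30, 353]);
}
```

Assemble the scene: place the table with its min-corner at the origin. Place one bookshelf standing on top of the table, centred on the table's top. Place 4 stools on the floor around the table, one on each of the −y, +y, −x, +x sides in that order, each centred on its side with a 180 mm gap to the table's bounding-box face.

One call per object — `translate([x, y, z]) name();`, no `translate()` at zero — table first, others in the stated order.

table();
translate([460, 268, 755]) bookshelf();
translate([697, -503, 0]) stool();
translate([697, 1037, 0]) stool();
translate([-435, 267, 0]) stool();
translate([1829, 267, 0]) stool();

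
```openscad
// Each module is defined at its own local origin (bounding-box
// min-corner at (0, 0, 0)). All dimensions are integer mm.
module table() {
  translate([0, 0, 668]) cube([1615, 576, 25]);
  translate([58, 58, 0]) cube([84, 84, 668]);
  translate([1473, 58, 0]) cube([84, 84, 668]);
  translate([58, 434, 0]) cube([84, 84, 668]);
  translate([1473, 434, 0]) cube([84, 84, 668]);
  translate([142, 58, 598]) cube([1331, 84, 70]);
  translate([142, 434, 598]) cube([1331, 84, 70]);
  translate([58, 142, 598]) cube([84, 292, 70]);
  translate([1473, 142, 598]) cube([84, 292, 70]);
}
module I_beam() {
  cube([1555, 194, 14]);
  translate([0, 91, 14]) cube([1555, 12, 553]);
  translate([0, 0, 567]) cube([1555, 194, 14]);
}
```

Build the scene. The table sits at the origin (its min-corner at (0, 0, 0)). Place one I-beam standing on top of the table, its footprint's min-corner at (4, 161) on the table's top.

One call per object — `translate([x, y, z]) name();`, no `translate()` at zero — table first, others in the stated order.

table();
translate([4, 161, 693]) I_beam();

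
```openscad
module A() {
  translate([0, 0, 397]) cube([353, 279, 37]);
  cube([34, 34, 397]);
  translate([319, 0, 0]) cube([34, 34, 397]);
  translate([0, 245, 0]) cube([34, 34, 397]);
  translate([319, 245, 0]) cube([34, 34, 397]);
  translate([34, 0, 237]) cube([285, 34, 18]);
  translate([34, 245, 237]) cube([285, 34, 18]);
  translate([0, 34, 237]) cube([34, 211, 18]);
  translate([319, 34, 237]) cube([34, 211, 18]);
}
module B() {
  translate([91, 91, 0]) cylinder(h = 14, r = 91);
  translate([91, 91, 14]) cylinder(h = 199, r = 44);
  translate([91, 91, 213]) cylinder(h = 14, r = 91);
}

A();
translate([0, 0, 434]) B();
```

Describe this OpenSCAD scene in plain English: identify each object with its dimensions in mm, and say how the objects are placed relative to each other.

A is a four-legged stool. The seat is a 353×279×37 mm slab whose top surface is at z = 434 mm; four square legs, each 34×34 mm in cross-section, run from the floor (z = 0) to the underside of the seat, each flush with a corner of the seat. Four stretchers, 34 mm wide and 18 mm tall, connect adjacent legs with their undersides at z = 237 mm, each running between the inner faces of the legs it joins and aligned with the legs' outer faces on the other axis.

B is a spool: two coaxial disc flanges of radius 91 mm and thickness 14 mm, joined by a core cylinder of radius 44 mm and height 199 mm. The lower flange rests on z = 0 and the three cylinders share a vertical axis.

The spool is on top of the stool.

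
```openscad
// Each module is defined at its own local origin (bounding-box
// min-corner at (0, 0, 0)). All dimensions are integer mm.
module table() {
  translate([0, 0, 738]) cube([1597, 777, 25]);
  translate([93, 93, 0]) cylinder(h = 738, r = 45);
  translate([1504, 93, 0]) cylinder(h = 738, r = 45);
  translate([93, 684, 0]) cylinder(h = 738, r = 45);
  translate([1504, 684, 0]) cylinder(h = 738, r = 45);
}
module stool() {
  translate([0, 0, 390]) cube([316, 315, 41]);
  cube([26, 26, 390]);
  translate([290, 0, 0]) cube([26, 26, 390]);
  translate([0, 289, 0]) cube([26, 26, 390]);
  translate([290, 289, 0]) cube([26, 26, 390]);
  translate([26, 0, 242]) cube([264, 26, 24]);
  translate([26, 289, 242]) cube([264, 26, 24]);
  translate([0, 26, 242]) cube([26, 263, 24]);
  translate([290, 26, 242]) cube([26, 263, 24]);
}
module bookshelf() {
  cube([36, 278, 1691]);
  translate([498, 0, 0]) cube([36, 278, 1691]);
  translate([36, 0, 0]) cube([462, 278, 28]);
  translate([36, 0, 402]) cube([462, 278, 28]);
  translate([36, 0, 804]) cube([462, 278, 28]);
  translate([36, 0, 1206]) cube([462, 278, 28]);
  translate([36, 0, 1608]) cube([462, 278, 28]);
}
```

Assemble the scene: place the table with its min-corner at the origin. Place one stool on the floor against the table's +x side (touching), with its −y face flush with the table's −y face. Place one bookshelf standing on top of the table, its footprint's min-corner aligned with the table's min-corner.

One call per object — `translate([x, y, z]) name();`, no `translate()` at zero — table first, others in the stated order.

table();
translate([1597, 0, 0]) stool();
translate([0, 0, 763]) bookshelf();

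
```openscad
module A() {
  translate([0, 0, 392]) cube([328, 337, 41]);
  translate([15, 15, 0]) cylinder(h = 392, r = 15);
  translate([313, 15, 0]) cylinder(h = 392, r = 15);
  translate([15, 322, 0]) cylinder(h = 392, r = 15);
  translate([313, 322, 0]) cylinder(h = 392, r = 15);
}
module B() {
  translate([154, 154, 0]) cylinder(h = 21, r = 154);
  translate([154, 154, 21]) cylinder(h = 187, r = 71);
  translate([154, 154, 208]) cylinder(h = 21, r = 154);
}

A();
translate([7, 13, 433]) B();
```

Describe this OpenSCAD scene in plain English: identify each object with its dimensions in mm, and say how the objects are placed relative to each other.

A is a simple wooden stool: a rectangular seat 328 mm (x) by 337 mm (y), 41 mm thick, top face at z = 433 mm, on four round legs, each 30 mm in diameter. The legs rest on z = 0, each leg's axis is inset half a diameter from the nearest pair of seat edges (so the leg's bounding box is flush with the corner).

B is a spool: two coaxial disc flanges of radius 154 mm and thickness 21 mm, joined by a core cylinder of radius 71 mm and height 187 mm. The lower flange rests on z = 0 and the three cylinders share a vertical axis.

The spool is on top of the stool.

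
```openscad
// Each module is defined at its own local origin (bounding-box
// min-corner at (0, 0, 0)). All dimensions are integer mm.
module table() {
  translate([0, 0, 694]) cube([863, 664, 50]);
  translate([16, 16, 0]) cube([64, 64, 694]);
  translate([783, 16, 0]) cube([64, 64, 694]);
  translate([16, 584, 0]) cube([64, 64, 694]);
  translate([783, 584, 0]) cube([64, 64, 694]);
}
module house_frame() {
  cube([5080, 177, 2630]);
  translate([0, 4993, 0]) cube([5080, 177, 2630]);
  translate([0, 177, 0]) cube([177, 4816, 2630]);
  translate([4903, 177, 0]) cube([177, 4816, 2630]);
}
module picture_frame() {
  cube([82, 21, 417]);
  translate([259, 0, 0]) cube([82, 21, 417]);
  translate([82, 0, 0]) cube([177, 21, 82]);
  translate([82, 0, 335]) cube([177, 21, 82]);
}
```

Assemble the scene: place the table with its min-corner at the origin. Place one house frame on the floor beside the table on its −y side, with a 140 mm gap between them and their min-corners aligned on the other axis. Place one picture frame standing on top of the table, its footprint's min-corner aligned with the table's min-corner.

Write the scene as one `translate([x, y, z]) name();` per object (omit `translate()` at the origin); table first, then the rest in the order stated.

table();
translate([0, -5310, 0]) house_frame();
translate([0, 0, 744]) picture_frame();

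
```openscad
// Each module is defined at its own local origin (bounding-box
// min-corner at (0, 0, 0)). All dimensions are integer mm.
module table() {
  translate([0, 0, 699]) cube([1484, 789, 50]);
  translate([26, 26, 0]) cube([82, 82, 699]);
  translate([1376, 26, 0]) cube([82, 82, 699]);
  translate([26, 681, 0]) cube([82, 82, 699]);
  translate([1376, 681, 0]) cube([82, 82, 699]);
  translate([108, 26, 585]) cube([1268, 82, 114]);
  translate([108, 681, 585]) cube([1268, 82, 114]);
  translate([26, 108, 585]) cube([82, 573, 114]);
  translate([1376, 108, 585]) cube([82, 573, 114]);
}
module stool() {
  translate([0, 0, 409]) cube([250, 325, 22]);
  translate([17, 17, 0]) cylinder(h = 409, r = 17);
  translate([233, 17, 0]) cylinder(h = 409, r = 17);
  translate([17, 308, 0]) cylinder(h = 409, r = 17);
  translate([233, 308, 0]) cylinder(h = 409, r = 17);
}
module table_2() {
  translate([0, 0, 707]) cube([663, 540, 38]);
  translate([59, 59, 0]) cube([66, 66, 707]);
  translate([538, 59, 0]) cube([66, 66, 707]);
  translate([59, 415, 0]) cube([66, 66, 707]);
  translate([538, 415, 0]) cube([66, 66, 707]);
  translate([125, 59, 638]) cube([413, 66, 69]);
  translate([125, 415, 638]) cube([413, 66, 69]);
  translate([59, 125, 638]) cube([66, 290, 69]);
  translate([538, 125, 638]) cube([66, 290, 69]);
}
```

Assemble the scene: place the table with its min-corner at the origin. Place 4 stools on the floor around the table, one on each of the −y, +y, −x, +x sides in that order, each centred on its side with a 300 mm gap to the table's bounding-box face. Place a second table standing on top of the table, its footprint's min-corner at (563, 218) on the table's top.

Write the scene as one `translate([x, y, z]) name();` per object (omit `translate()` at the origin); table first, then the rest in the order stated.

table();
translate([617, -625, 0]) stool();
translate([617, 1089, 0]) stool();
translate([-550, 232, 0]) stool();
translate([1784, 232, 0]) stool();
translate([563, 218, 749]) table_2();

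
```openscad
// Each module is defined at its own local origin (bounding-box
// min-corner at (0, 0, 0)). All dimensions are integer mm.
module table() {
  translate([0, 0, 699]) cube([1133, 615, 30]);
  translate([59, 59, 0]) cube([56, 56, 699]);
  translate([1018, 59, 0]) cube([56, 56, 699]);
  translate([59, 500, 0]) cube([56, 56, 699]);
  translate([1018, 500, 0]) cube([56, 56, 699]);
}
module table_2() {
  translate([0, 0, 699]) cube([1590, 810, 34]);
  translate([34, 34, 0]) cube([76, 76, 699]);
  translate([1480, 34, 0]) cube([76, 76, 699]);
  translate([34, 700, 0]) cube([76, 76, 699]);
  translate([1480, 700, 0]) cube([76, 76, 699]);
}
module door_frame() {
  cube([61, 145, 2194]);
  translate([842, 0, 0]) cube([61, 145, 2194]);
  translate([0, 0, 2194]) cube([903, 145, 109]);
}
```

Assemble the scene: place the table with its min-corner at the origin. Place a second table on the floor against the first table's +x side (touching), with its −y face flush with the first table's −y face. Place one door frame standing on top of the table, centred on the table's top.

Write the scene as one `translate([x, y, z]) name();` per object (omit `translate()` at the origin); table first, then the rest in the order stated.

table();
translate([1133, 0, 0]) table_2();
translate([115, 235, 729]) door_frame();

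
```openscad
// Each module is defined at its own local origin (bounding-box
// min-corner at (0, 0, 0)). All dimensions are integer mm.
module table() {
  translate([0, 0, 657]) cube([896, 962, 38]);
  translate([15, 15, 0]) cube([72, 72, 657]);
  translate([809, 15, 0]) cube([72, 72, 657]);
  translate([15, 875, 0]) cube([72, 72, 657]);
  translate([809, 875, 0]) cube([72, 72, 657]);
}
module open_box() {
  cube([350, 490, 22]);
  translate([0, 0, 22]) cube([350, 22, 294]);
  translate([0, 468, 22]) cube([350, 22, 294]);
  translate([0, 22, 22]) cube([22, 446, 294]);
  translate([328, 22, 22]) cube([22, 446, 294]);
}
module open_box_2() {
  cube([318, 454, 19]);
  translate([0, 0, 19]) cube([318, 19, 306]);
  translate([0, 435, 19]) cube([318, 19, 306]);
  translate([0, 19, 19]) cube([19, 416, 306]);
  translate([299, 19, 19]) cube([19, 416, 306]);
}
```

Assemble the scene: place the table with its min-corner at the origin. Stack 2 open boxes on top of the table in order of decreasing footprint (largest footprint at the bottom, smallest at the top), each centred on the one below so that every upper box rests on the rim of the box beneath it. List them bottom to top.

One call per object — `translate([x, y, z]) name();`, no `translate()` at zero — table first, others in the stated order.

table();
translate([273, 236, 695]) open_box();
translate([289, 254, 1011]) open_box_2();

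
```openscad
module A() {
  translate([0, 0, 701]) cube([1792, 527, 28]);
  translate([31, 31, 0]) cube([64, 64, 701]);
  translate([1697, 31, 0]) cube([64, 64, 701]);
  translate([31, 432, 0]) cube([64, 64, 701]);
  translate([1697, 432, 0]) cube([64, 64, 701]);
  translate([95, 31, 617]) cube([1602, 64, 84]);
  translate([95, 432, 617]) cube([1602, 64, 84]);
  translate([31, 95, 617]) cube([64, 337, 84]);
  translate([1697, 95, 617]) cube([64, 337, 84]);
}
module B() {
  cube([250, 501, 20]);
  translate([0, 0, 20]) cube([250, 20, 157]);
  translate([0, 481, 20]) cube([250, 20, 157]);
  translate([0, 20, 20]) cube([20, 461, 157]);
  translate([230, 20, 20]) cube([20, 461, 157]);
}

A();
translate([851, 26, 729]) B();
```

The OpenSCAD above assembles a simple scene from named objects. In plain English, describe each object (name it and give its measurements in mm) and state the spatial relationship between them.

A is a rectangular dining table. The top is 1792×527×28 mm with its upper surface at z = 729 mm. It stands on four 64×64 mm square legs, each inset 31 mm from the nearest pair of top edges, running from the floor to the underside of the top. Four apron rails, 64 mm thick and 84 mm tall, run between adjacent legs with their top edges flush with the underside of the top and their outer faces flush with the legs' outer faces.

B is an open storage box with external size 250×501×177 mm and wall thickness 20 mm (the base is also 20 mm thick). The base covers the whole footprint; the four walls stand on the base, with the y-facing walls full-width and the x-facing walls fitting between their inner faces.

The open box is on top of the table.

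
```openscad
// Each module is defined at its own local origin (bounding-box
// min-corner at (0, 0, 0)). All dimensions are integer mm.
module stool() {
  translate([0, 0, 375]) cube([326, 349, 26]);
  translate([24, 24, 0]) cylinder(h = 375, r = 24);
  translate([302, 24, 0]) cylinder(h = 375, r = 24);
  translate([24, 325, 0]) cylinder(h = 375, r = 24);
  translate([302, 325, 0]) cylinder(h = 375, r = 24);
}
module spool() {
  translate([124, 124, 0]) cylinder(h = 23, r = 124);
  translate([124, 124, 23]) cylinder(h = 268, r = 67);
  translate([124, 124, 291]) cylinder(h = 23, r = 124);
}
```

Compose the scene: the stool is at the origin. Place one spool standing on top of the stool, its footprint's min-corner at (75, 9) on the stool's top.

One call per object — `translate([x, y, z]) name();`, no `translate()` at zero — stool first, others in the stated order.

stool();
translate([75, 9, 401]) spool();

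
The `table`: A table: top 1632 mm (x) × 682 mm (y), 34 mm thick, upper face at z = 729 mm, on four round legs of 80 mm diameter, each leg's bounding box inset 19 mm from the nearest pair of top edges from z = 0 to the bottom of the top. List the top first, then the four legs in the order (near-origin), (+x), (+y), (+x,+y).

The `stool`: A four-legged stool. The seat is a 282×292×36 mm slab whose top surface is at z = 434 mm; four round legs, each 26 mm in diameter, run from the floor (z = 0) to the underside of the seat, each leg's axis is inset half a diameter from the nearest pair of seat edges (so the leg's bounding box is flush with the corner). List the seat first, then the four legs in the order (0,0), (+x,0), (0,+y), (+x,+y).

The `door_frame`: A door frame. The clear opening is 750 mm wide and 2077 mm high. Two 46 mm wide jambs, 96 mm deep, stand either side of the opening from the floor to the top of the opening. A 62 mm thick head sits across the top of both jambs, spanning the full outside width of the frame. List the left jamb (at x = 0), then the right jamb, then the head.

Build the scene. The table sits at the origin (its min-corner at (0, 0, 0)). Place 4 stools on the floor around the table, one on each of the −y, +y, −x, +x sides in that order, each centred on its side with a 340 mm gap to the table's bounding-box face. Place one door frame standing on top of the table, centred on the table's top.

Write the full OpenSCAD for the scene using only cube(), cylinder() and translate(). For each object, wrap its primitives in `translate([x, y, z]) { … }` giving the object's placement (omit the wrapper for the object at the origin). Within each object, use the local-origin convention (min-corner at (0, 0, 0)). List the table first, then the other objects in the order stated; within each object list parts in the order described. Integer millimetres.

translate([0, 0, 695]) cube([1632, 682, 34]);
translate([59, 59, 0]) cylinder(h = 695, r = 40);
translate([1573, 59, 0]) cylinder(h = 695, r = 40);
translate([59, 623, 0]) cylinder(h = 695, r = 40);
translate([1573, 623, 0]) cylinder(h = 695, r = 40);
translate([675, -632, 0]) {
  translate([0, 0, 398]) cube([282, 292, 36]);
  translate([13, 13, 0]) cylinder(h = 398, r = 13);
  translate([269, 13, 0]) cylinder(h = 398, r = 13);
  translate([13, 279, 0]) cylinder(h = 398, r = 13);
  translate([269, 279, 0]) cylinder(h = 398, r = 13);
}
translate([675, 1022, 0]) {
  translate([0, 0, 398]) cube([282, 292, 36]);
  translate([13, 13, 0]) cylinder(h = 398, r = 13);
  translate([269, 13, 0]) cylinder(h = 398, r = 13);
  translate([13, 279, 0]) cylinder(h = 398, r = 13);
  translate([269, 279, 0]) cylinder(h = 398, r = 13);
}
translate([-622, 195, 0]) {
  translate([0, 0, 398]) cube([282, 292, 36]);
  translate([13, 13, 0]) cylinder(h = 398, r = 13);
  translate([269, 13, 0]) cylinder(h = 398, r = 13);
  translate([13, 279, 0]) cylinder(h = 398, r = 13);
  translate([269, 279, 0]) cylinder(h = 398, r = 13);
}
translate([1972, 195, 0]) {
  translate([0, 0, 398]) cube([282, 292, 36]);
  translate([13, 13, 0]) cylinder(h = 398, r = 13);
  translate([269, 13, 0]) cylinder(h = 398, r = 13);
  translate([13, 279, 0]) cylinder(h = 398, r = 13);
  translate([269, 279, 0]) cylinder(h = 398, r = 13);
}
translate([395, 293, 729]) {
  cube([46, 96, 2077]);
  translate([796, 0, 0]) cube([46, 96, 2077]);
  translate([0, 0, 2077]) cube([842, 96, 62]);
}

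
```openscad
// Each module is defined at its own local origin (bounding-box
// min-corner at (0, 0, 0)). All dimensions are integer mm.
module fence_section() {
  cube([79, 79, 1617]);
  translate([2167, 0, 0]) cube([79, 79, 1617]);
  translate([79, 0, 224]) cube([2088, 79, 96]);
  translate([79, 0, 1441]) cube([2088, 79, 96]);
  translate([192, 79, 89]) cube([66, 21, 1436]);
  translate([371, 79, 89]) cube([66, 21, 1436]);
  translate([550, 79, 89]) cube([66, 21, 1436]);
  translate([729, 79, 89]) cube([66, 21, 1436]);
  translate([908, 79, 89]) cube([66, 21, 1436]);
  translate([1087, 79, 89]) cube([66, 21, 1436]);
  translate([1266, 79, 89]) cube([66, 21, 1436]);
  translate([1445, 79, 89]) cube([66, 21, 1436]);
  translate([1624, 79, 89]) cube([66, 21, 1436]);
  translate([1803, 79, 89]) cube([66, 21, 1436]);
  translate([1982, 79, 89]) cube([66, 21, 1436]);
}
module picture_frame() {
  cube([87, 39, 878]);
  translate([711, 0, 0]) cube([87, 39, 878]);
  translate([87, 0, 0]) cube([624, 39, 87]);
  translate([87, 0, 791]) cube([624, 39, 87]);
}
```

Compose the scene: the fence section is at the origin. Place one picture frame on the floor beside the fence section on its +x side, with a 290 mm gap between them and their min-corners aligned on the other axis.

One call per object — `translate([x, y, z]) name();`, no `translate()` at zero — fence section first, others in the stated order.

fence_section();
translate([2536, 0, 0]) picture_frame();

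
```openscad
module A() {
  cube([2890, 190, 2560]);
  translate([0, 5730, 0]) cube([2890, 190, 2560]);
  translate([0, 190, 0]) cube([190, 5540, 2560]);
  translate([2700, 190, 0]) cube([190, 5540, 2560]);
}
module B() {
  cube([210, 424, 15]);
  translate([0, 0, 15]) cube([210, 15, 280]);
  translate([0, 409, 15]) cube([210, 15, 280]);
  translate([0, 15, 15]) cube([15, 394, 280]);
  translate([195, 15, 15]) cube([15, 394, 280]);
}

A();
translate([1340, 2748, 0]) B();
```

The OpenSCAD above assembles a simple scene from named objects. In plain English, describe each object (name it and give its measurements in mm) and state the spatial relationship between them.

A is the wall frame of a small rectangular building: four walls, each 2560 mm tall and 190 mm thick, enclosing a footprint 2890 mm (x) by 5920 mm (y) outside-to-outside, with no floor or roof. The front and back walls (the −y and +y sides) span the full width; the two side walls fit between them.

B is an open-topped rectangular box: outside dimensions 210×424×295 mm, with a uniform wall and base thickness of 15 mm. The base is a full 210×424 slab on the floor; four walls sit on top of the base. The front and back walls (the −y and +y sides) span the full width; the two side walls fit between them.

The open box sits inside the house frame, centred.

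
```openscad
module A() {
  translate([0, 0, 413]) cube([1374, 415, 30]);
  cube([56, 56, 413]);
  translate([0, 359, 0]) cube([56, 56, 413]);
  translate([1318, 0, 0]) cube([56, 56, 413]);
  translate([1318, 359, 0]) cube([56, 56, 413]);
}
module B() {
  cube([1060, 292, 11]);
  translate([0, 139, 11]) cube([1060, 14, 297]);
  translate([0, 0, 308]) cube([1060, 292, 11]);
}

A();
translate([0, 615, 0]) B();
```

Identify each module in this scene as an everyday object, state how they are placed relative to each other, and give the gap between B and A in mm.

The I-beam's nearest face is 200 mm from the bench's +y face.

A is a bench. B is an I-beam. The I-beam is on the floor beside the bench on its +y side. The gap between the I-beam and the bench is 200 mm.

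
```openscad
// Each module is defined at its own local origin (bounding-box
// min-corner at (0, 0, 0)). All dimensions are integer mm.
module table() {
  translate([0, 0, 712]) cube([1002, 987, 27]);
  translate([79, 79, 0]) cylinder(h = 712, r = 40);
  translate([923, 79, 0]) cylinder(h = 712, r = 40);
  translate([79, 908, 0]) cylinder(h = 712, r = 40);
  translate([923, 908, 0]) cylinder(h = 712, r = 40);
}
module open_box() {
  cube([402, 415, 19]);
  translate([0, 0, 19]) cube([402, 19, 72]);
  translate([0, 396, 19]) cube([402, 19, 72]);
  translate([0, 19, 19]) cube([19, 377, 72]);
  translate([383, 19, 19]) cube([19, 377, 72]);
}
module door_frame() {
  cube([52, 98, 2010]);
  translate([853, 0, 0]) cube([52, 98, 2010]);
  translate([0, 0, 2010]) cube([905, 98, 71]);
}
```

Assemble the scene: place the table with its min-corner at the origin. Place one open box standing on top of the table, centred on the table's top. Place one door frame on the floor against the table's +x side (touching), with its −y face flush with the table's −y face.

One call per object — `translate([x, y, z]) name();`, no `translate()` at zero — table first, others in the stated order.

table();
translate([300, 286, 739]) open_box();
translate([1002, 0, 0]) door_frame();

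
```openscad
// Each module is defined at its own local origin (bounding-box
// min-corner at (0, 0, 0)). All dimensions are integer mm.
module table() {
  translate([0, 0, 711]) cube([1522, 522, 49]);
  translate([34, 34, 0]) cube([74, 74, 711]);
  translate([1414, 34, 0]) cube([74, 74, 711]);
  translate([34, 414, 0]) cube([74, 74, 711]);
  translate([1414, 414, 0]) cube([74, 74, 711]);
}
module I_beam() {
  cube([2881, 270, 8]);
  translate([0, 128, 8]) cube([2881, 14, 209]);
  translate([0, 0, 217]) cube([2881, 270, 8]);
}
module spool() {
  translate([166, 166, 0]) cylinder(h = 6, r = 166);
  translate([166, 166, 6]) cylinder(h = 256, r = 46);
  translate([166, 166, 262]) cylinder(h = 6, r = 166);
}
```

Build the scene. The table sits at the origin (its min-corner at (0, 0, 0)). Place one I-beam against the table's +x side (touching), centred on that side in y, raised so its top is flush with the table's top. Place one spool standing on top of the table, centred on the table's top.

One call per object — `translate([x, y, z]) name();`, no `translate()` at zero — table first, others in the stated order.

table();
translate([1522, 126, 535]) I_beam();
translate([595, 95, 760]) spool();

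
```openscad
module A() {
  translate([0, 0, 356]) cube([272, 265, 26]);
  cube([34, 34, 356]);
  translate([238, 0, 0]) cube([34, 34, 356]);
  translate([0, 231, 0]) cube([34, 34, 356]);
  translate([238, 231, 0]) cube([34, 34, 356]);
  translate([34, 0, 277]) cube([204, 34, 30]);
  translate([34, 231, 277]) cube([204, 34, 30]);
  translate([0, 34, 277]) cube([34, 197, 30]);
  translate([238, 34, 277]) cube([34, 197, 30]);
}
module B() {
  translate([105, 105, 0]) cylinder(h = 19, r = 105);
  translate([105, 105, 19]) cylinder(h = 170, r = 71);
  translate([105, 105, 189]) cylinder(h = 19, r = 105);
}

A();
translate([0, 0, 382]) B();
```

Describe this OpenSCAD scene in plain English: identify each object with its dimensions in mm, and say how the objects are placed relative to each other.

A is a four-legged stool. The seat is a 272×265×26 mm slab whose top surface is at z = 382 mm; four square legs, each 34×34 mm in cross-section, run from the floor (z = 0) to the underside of the seat, each flush with a corner of the seat. Four stretchers, 34 mm wide and 30 mm tall, connect adjacent legs with their undersides at z = 277 mm, each running between the inner faces of the legs it joins and aligned with the legs' outer faces on the other axis.

B is a spool: two coaxial disc flanges of radius 105 mm and thickness 19 mm, joined by a core cylinder of radius 71 mm and height 170 mm. The lower flange rests on z = 0 and the three cylinders share a vertical axis.

The spool is on top of the stool.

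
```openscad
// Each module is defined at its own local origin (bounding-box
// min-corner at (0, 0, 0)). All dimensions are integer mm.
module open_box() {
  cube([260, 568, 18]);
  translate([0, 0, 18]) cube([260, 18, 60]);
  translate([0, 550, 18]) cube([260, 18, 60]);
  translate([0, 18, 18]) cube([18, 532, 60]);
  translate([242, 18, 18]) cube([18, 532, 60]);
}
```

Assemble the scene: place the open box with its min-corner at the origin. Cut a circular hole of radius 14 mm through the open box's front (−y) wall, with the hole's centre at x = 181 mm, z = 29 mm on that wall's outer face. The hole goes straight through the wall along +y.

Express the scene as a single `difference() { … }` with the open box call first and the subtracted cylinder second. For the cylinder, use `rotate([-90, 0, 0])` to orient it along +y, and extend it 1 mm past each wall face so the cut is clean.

difference() {
  open_box();
  translate([181, -1, 29]) rotate([-90, 0, 0]) cylinder(h = 20, r = 14);
}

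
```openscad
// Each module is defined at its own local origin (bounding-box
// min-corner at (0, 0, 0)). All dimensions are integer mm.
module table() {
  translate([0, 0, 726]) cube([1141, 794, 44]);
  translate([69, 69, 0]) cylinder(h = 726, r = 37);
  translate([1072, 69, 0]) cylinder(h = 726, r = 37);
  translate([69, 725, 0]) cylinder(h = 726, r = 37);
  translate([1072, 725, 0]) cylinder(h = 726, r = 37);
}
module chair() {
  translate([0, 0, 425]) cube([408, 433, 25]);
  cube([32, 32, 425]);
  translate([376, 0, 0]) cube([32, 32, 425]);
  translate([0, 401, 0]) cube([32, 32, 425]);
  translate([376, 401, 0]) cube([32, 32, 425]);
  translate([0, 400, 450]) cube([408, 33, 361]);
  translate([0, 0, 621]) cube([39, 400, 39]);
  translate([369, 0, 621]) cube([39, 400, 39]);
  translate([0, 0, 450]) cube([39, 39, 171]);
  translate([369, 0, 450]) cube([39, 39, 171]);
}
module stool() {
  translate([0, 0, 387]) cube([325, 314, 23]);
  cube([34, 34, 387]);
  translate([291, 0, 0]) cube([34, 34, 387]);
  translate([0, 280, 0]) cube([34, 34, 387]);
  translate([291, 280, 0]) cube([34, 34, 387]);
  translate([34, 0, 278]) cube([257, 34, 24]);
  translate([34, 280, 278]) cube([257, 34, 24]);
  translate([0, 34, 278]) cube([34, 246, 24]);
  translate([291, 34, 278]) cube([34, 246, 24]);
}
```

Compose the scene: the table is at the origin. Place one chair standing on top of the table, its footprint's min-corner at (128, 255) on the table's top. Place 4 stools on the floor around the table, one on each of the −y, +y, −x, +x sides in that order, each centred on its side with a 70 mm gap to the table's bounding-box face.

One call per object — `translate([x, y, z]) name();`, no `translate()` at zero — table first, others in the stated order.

table();
translate([128, 255, 770]) chair();
translate([408, -384, 0]) stool();
translate([408, 864, 0]) stool();
translate([-395, 240, 0]) stool();
translate([1211, 240, 0]) stool();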